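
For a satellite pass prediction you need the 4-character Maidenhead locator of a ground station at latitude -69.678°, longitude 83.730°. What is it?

NC10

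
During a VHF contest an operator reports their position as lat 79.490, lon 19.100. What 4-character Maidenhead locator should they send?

JQ99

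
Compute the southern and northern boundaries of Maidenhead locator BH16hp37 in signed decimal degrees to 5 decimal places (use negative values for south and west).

Field B=1, H=7: +1·20° lon, +7·10° lat → SW at lon -160°, lat -20°.
Square 1, 6: +1·2° lon, +6·1° lat → SW at lon -158°, lat -14°.
Subsquare h=7, p=15: +7·0.0833333° lon, +15·0.0416667° lat → SW at lon -157.417°, lat -13.375°.
Extended square 3, 7: +3·0.00833333° lon, +7·0.00416667° lat → SW at lon -157.392°, lat -13.3458°.
Cell spans 0.00833333° lon × 0.00416667° lat.
south -13.34583, north -13.34167.

-13.34583, -13.34167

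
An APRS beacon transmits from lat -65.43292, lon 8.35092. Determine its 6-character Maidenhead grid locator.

JC44en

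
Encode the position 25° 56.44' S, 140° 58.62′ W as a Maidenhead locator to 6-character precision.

BG94mb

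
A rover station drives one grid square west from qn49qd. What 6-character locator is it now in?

QN49pd

Longitude subsquare q = 16; −1 → 15 = p.
The latitude characters are unchanged.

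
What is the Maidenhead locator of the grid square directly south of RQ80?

RP89

Latitude square 0; −1 → -1, wraps to 9, carry into field.
Latitude field Q = 16; −1 → 15 = P.
The longitude characters are unchanged.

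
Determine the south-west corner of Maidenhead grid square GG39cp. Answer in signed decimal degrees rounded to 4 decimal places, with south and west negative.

Field G=6, G=6: +6·20° lon, +6·10° lat → SW at lon -60°, lat -30°.
Square 3, 9: +3·2° lon, +9·1° lat → SW at lon -54°, lat -21°.
Subsquare c=2, p=15: +2·0.0833333° lon, +15·0.0416667° lat → SW at lon -53.8333°, lat -20.375°.
latitude -20.3750, longitude -53.8333.

-20.3750, -53.8333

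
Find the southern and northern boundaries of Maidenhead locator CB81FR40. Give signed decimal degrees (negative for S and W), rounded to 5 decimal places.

-78.29167, -78.28750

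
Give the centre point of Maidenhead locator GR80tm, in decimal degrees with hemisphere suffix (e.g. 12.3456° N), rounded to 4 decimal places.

80.5208° N, 42.3750° W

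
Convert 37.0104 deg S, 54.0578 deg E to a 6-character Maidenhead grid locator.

Add 180° to longitude and 90° to latitude: 234.0578, 52.9896.
Field: 234.0578/20 → 11 → L, 52.9896/10 → 5 → F; chars LF.
Square: 14.0578/2 → 7, 2.9896/1 → 2; chars 72.
Subsquare: 0.0578/0.0833333 → 0 → a, 0.9896/0.0416667 → 23 → x; chars ax.

LF72ax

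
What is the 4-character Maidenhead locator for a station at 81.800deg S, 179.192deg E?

Shift to the Maidenhead origin (180°W, 90°S): lon 359.19, lat 8.20.
Field (20°×10°, letters A–R): lon ⌊359.19/20⌋ = 17 → R; lat ⌊8.20/10⌋ = 0 → A.
Square (2°×1°, digits 0–9): lon ⌊19.19/2⌋ = 9; lat ⌊8.20/1⌋ = 8.

RA98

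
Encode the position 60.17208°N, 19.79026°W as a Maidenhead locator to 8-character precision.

Add 180° to longitude and 90° to latitude: 160.20974, 150.17208.
Field: 160.20974/20 → 8 → I, 150.17208/10 → 15 → P; chars IP.
Square: 0.20974/2 → 0, 0.17208/1 → 0; chars 00.
Subsquare: 0.20974/0.0833333 → 2 → c, 0.17208/0.0416667 → 4 → e; chars ce.
Extended square: 0.04307/0.00833333 → 5, 0.00541/0.00416667 → 1; chars 51.

IP00ce51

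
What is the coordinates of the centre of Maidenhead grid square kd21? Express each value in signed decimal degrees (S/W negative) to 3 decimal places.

Field K=10, D=3: +10·20° lon, +3·10° lat → SW at lon 20°, lat -60°.
Square 2, 1: +2·2° lon, +1·1° lat → SW at lon 24°, lat -59°.
Cell spans 2° lon × 1° lat. Centre is SW corner plus half of each.
latitude -58.500, longitude 25.000.

-58.500, 25.000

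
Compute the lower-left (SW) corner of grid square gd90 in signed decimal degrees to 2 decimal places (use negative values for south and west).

-60.00, -42.00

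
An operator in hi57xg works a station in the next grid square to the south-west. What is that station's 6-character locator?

HI57wf

Longitude subsquare x = 23; −1 → 22 = w.
Latitude subsquare g = 6; −1 → 5 = f.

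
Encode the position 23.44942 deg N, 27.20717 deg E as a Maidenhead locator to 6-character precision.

Add 180° to longitude and 90° to latitude: 207.2072, 113.4494.
Field: lon ⌊207.2072/20⌋ = 10 → K; lat ⌊113.4494/10⌋ = 11 → L.
Square: lon ⌊7.2072/2⌋ = 3; lat ⌊3.4494/1⌋ = 3.
Subsquare: lon ⌊1.2072/0.0833333⌋ = 14 → o; lat ⌊0.4494/0.0416667⌋ = 10 → k.

KL33ok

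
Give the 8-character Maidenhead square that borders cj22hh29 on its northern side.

CJ22hi20

Latitude extended square 9; +1 → 10, wraps to 0, carry into subsquare.
Latitude subsquare h = 7; +1 → 8 = i.
The longitude characters are unchanged.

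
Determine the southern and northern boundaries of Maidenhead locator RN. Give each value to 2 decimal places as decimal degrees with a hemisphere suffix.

Field R=17, N=13: +17·20° lon, +13·10° lat → SW at lon 160°, lat 40°.
Cell spans 20° lon × 10° lat.
south 40.00° N, north 50.00° N.

40.00° N, 50.00° N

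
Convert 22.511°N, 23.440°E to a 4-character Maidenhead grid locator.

Add 180° to longitude and 90° to latitude: 203.44, 112.51.
Field: lon ⌊203.44/20⌋ = 10 → K; lat ⌊112.51/10⌋ = 11 → L.
Square: lon ⌊3.44/2⌋ = 1; lat ⌊2.51/1⌋ = 2.

KL12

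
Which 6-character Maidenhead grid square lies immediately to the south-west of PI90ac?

PI80xb

Longitude subsquare a = 0; −1 → -1, wraps to 23 = x, carry into square.
Longitude square 9; −1 → 8.
Latitude subsquare c = 2; −1 → 1 = b.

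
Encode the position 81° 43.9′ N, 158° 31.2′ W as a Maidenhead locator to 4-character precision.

BR01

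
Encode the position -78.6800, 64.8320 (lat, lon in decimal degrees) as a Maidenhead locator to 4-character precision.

MB21

Add 180° to longitude and 90° to latitude: 244.83, 11.32.
Field: 244.83/20 → 12 → M, 11.32/10 → 1 → B; chars MB.
Square: 4.83/2 → 2, 1.32/1 → 1; chars 21.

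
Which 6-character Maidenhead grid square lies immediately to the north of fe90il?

Latitude subsquare l = 11; +1 → 12 = m.
The longitude characters are unchanged.

FE90im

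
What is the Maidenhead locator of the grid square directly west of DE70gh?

Longitude subsquare g = 6; −1 → 5 = f.
The latitude characters are unchanged.

DE70fh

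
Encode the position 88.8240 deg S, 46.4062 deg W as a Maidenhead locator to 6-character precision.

Add 180° to longitude and 90° to latitude: 133.5938, 1.1760.
Field: 133.5938/20 → 6 → G, 1.1760/10 → 0 → A; chars GA.
Square: 13.5938/2 → 6, 1.1760/1 → 1; chars 61.
Subsquare: 1.5938/0.0833333 → 19 → t, 0.1760/0.0416667 → 4 → e; chars te.

GA61te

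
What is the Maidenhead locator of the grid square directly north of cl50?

Latitude square 0; +1 → 1.
The longitude characters are unchanged.

CL51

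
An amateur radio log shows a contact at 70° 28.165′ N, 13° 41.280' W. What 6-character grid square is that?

Shift to the Maidenhead origin (180°W, 90°S): lon 166.3120, lat 160.4694.
Field (20°×10°, letters A–R): lon ⌊166.3120/20⌋ = 8 → I; lat ⌊160.4694/10⌋ = 16 → Q.
Square (2°×1°, digits 0–9): lon ⌊6.3120/2⌋ = 3; lat ⌊0.4694/1⌋ = 0.
Subsquare (5′×2.5′, letters a–x): lon ⌊0.3120/0.0833333⌋ = 3 → d; lat ⌊0.4694/0.0416667⌋ = 11 → l.

IQ30dl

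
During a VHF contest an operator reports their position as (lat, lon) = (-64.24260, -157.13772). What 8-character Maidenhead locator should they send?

BC15ks31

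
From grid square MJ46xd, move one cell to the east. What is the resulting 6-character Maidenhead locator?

MJ56ad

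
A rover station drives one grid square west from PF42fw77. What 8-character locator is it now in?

PF42fw67

Longitude extended square 7; −1 → 6.
The latitude characters are unchanged.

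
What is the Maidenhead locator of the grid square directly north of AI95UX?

AI96ua

Latitude subsquare x = 23; +1 → 24, wraps to 0 = a, carry into square.
Latitude square 5; +1 → 6.
The longitude characters are unchanged.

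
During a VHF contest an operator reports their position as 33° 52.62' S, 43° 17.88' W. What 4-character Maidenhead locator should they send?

GF86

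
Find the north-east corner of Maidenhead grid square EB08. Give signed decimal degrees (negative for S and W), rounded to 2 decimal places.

-71.00, -98.00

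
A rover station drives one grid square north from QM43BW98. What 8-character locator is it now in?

QM43bw99

Latitude extended square 8; +1 → 9.
The longitude characters are unchanged.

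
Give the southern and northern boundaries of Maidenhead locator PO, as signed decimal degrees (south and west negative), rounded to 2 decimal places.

50.00, 60.00

Field P=15, O=14: +15·20° lon, +14·10° lat → SW at lon 120°, lat 50°.
Cell spans 20° lon × 10° lat.
south 50.00, north 60.00.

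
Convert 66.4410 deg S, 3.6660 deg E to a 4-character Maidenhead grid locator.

JC13

Add 180° to longitude and 90° to latitude: 183.67, 23.56.
Field: lon ⌊183.67/20⌋ = 9 → J; lat ⌊23.56/10⌋ = 2 → C.
Square: lon ⌊3.67/2⌋ = 1; lat ⌊3.56/1⌋ = 3.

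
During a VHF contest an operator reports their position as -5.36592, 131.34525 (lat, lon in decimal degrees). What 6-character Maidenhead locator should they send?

Offset from 180°W / 90°S: lon 311.3452°, lat 84.6341°.
Field: 311.3452/20 → 15 → P, 84.6341/10 → 8 → I; chars PI.
Square: 11.3452/2 → 5, 4.6341/1 → 4; chars 54.
Subsquare: 1.3452/0.0833333 → 16 → q, 0.6341/0.0416667 → 15 → p; chars qp.

PI54qp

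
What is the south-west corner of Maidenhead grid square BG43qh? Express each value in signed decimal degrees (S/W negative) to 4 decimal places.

-26.7083, -150.6667

Field B=1, G=6: +1·20° lon, +6·10° lat → SW at lon -160°, lat -30°.
Square 4, 3: +4·2° lon, +3·1° lat → SW at lon -152°, lat -27°.
Subsquare q=16, h=7: +16·0.0833333° lon, +7·0.0416667° lat → SW at lon -150.667°, lat -26.7083°.
latitude -26.7083, longitude -150.6667.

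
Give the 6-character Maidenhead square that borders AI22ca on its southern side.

AI21cx

Latitude subsquare a = 0; −1 → -1, wraps to 23 = x, carry into square.
Latitude square 2; −1 → 1.
The longitude characters are unchanged.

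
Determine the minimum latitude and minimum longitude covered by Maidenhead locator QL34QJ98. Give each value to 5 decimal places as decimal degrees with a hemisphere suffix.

Field Q=16, L=11: +16·20° lon, +11·10° lat → SW at lon 140°, lat 20°.
Square 3, 4: +3·2° lon, +4·1° lat → SW at lon 146°, lat 24°.
Subsquare q=16, j=9: +16·0.0833333° lon, +9·0.0416667° lat → SW at lon 147.333°, lat 24.375°.
Extended square 9, 8: +9·0.00833333° lon, +8·0.00416667° lat → SW at lon 147.408°, lat 24.4083°.
latitude 24.40833° N, longitude 147.40833° E.

24.40833° N, 147.40833° E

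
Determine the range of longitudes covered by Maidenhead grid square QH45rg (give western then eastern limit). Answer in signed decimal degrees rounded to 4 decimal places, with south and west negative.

Field Q=16, H=7: +16·20° lon, +7·10° lat → SW at lon 140°, lat -20°.
Square 4, 5: +4·2° lon, +5·1° lat → SW at lon 148°, lat -15°.
Subsquare r=17, g=6: +17·0.0833333° lon, +6·0.0416667° lat → SW at lon 149.417°, lat -14.75°.
Cell spans 0.0833333° lon × 0.0416667° lat.
west 149.4167, east 149.5000.

149.4167, 149.5000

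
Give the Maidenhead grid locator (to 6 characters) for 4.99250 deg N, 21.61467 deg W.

HJ94ex

Add 180° to longitude and 90° to latitude: 158.3853, 94.9925.
Field: 158.3853/20 → 7 → H, 94.9925/10 → 9 → J; chars HJ.
Square: 18.3853/2 → 9, 4.9925/1 → 4; chars 94.
Subsquare: 0.3853/0.0833333 → 4 → e, 0.9925/0.0416667 → 23 → x; chars ex.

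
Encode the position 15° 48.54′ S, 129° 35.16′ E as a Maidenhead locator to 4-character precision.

Shift to the Maidenhead origin (180°W, 90°S): lon 309.59, lat 74.19.
Field (20°×10°, letters A–R): 309.59/20 → 15 → P, 74.19/10 → 7 → H; chars PH.
Square (2°×1°, digits 0–9): 9.59/2 → 4, 4.19/1 → 4; chars 44.

PH44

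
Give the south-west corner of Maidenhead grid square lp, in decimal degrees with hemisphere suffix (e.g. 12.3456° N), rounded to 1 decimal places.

60.0° N, 40.0° E

Field L=11, P=15: +11·20° lon, +15·10° lat → SW at lon 40°, lat 60°.
latitude 60.0° N, longitude 40.0° E.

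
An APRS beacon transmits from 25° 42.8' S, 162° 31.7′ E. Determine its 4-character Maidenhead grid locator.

Add 180° to longitude and 90° to latitude: 342.53, 64.29.
Field (20°×10°, letters A–R): 342.53/20 → 17 → R, 64.29/10 → 6 → G; chars RG.
Square (2°×1°, digits 0–9): 2.53/2 → 1, 4.29/1 → 4; chars 14.

RG14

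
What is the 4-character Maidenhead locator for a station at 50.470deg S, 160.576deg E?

Shift to the Maidenhead origin (180°W, 90°S): lon 340.58, lat 39.53.
Field: lon ⌊340.58/20⌋ = 17 → R; lat ⌊39.53/10⌋ = 3 → D.
Square: lon ⌊0.58/2⌋ = 0; lat ⌊9.53/1⌋ = 9.

RD09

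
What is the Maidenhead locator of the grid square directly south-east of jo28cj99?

Longitude extended square 9; +1 → 10, wraps to 0, carry into subsquare.
Longitude subsquare c = 2; +1 → 3 = d.
Latitude extended square 9; −1 → 8.

JO28dj08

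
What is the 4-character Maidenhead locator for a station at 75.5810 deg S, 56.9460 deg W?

GB14

Shift to the Maidenhead origin (180°W, 90°S): lon 123.05, lat 14.42.
Field: 123.05/20 → 6 → G, 14.42/10 → 1 → B; chars GB.
Square: 3.05/2 → 1, 4.42/1 → 4; chars 14.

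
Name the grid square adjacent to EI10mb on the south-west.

EI10la

Longitude subsquare m = 12; −1 → 11 = l.
Latitude subsquare b = 1; −1 → 0 = a.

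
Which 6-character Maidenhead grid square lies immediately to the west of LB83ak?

Longitude subsquare a = 0; −1 → -1, wraps to 23 = x, carry into square.
Longitude square 8; −1 → 7.
The latitude characters are unchanged.

LB73xk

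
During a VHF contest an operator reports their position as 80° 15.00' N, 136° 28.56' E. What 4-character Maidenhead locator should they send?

PR80

Add 180° to longitude and 90° to latitude: 316.48, 170.25.
Field (20°×10°, letters A–R): lon ⌊316.48/20⌋ = 15 → P; lat ⌊170.25/10⌋ = 17 → R.
Square (2°×1°, digits 0–9): lon ⌊16.48/2⌋ = 8; lat ⌊0.25/1⌋ = 0.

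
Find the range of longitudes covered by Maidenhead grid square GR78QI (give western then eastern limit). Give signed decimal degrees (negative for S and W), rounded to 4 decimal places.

Field G=6, R=17: +6·20° lon, +17·10° lat → SW at lon -60°, lat 80°.
Square 7, 8: +7·2° lon, +8·1° lat → SW at lon -46°, lat 88°.
Subsquare q=16, i=8: +16·0.0833333° lon, +8·0.0416667° lat → SW at lon -44.6667°, lat 88.3333°.
Cell spans 0.0833333° lon × 0.0416667° lat.
west -44.6667, east -44.5833.

-44.6667, -44.5833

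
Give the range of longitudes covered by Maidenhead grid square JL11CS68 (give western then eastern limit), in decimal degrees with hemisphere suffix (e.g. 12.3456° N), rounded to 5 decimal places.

2.21667° E, 2.22500° E

Field J=9, L=11: +9·20° lon, +11·10° lat → SW at lon 0°, lat 20°.
Square 1, 1: +1·2° lon, +1·1° lat → SW at lon 2°, lat 21°.
Subsquare c=2, s=18: +2·0.0833333° lon, +18·0.0416667° lat → SW at lon 2.16667°, lat 21.75°.
Extended square 6, 8: +6·0.00833333° lon, +8·0.00416667° lat → SW at lon 2.21667°, lat 21.7833°.
Cell spans 0.00833333° lon × 0.00416667° lat.
west 2.21667° E, east 2.22500° E.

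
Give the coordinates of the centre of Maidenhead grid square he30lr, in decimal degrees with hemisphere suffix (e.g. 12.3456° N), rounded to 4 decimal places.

Field H=7, E=4: +7·20° lon, +4·10° lat → SW at lon -40°, lat -50°.
Square 3, 0: +3·2° lon, +0·1° lat → SW at lon -34°, lat -50°.
Subsquare l=11, r=17: +11·0.0833333° lon, +17·0.0416667° lat → SW at lon -33.0833°, lat -49.2917°.
Cell spans 0.0833333° lon × 0.0416667° lat. Centre is SW corner plus half of each.
latitude 49.2708° S, longitude 33.0417° W.

49.2708° S, 33.0417° W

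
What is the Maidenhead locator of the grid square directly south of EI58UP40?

EI58uo49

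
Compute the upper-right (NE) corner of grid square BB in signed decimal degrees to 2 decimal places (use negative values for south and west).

-70.00, -140.00

Field B=1, B=1: +1·20° lon, +1·10° lat → SW at lon -160°, lat -80°.
Cell spans 20° lon × 10° lat. NE corner is SW corner plus one full cell.
latitude -70.00, longitude -140.00.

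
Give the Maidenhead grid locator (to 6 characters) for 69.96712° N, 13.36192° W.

IP39hx

Add 180° to longitude and 90° to latitude: 166.6381, 159.9671.
Field: lon ⌊166.6381/20⌋ = 8 → I; lat ⌊159.9671/10⌋ = 15 → P.
Square: lon ⌊6.6381/2⌋ = 3; lat ⌊9.9671/1⌋ = 9.
Subsquare: lon ⌊0.6381/0.0833333⌋ = 7 → h; lat ⌊0.9671/0.0416667⌋ = 23 → x.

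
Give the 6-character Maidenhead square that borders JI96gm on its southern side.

JI96gl

Latitude subsquare m = 12; −1 → 11 = l.
The longitude characters are unchanged.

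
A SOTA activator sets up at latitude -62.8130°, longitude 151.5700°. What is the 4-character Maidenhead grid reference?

Shift to the Maidenhead origin (180°W, 90°S): lon 331.57, lat 27.19.
Field: 331.57/20 → 16 → Q, 27.19/10 → 2 → C; chars QC.
Square: 11.57/2 → 5, 7.19/1 → 7; chars 57.

QC57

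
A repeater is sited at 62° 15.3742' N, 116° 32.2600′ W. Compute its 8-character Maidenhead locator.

Add 180° to longitude and 90° to latitude: 63.46233, 152.25624.
Field (20°×10°, letters A–R): 63.46233/20 → 3 → D, 152.25624/10 → 15 → P; chars DP.
Square (2°×1°, digits 0–9): 3.46233/2 → 1, 2.25624/1 → 2; chars 12.
Subsquare (5′×2.5′, letters a–x): 1.46233/0.0833333 → 17 → r, 0.25624/0.0416667 → 6 → g; chars rg.
Extended square (30″×15″, digits 0–9): 0.04567/0.00833333 → 5, 0.00624/0.00416667 → 1; chars 51.

DP12rg51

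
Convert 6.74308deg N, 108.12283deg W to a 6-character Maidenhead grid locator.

DJ56wr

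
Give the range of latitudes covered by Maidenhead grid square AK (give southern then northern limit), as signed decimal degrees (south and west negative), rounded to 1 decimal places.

10.0, 20.0

Field A=0, K=10: +0·20° lon, +10·10° lat → SW at lon -180°, lat 10°.
Cell spans 20° lon × 10° lat.
south 10.0, north 20.0.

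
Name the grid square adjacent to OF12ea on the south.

Latitude subsquare a = 0; −1 → -1, wraps to 23 = x, carry into square.
Latitude square 2; −1 → 1.
The longitude characters are unchanged.

OF11ex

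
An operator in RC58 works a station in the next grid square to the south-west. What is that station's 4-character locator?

RC47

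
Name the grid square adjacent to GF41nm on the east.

Longitude subsquare n = 13; +1 → 14 = o.
The latitude characters are unchanged.

GF41om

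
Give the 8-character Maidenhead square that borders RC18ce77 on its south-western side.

Longitude extended square 7; −1 → 6.
Latitude extended square 7; −1 → 6.

RC18ce66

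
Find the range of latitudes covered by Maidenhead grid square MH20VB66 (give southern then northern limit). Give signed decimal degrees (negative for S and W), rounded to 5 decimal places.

Field M=12, H=7: +12·20° lon, +7·10° lat → SW at lon 60°, lat -20°.
Square 2, 0: +2·2° lon, +0·1° lat → SW at lon 64°, lat -20°.
Subsquare v=21, b=1: +21·0.0833333° lon, +1·0.0416667° lat → SW at lon 65.75°, lat -19.9583°.
Extended square 6, 6: +6·0.00833333° lon, +6·0.00416667° lat → SW at lon 65.8°, lat -19.9333°.
Cell spans 0.00833333° lon × 0.00416667° lat.
south -19.93333, north -19.92917.

-19.93333, -19.92917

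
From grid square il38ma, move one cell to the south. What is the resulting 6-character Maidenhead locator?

IL37mx

Latitude subsquare a = 0; −1 → -1, wraps to 23 = x, carry into square.
Latitude square 8; −1 → 7.
The longitude characters are unchanged.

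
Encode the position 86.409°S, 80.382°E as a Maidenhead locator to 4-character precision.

NA03

Shift to the Maidenhead origin (180°W, 90°S): lon 260.38, lat 3.59.
Field: lon ⌊260.38/20⌋ = 13 → N; lat ⌊3.59/10⌋ = 0 → A.
Square: lon ⌊0.38/2⌋ = 0; lat ⌊3.59/1⌋ = 3.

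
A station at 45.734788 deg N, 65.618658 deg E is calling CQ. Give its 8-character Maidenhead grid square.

MN25tr46

Offset from 180°W / 90°S: lon 245.61866°, lat 135.73479°.
Field: lon ⌊245.61866/20⌋ = 12 → M; lat ⌊135.73479/10⌋ = 13 → N.
Square: lon ⌊5.61866/2⌋ = 2; lat ⌊5.73479/1⌋ = 5.
Subsquare: lon ⌊1.61866/0.0833333⌋ = 19 → t; lat ⌊0.73479/0.0416667⌋ = 17 → r.
Extended square: lon ⌊0.03532/0.00833333⌋ = 4; lat ⌊0.02645/0.00416667⌋ = 6.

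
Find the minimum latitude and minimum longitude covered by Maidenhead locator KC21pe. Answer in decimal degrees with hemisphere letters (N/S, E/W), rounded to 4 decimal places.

68.8333° S, 25.2500° E

Field K=10, C=2: +10·20° lon, +2·10° lat → SW at lon 20°, lat -70°.
Square 2, 1: +2·2° lon, +1·1° lat → SW at lon 24°, lat -69°.
Subsquare p=15, e=4: +15·0.0833333° lon, +4·0.0416667° lat → SW at lon 25.25°, lat -68.8333°.
latitude 68.8333° S, longitude 25.2500° E.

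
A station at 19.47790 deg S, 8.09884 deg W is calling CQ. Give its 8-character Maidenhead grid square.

IH50wm85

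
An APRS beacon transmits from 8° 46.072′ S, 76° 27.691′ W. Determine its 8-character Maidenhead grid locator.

Add 180° to longitude and 90° to latitude: 103.53848, 81.23213.
Field: lon ⌊103.53848/20⌋ = 5 → F; lat ⌊81.23213/10⌋ = 8 → I.
Square: lon ⌊3.53848/2⌋ = 1; lat ⌊1.23213/1⌋ = 1.
Subsquare: lon ⌊1.53848/0.0833333⌋ = 18 → s; lat ⌊0.23213/0.0416667⌋ = 5 → f.
Extended square: lon ⌊0.03848/0.00833333⌋ = 4; lat ⌊0.02380/0.00416667⌋ = 5.

FI11sf45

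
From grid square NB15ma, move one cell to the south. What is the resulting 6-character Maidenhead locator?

NB14mx

Latitude subsquare a = 0; −1 → -1, wraps to 23 = x, carry into square.
Latitude square 5; −1 → 4.
The longitude characters are unchanged.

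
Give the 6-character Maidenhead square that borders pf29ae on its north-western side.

PF19xf

Longitude subsquare a = 0; −1 → -1, wraps to 23 = x, carry into square.
Longitude square 2; −1 → 1.
Latitude subsquare e = 4; +1 → 5 = f.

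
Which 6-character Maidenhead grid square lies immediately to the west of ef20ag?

EF10xg

Longitude subsquare a = 0; −1 → -1, wraps to 23 = x, carry into square.
Longitude square 2; −1 → 1.
The latitude characters are unchanged.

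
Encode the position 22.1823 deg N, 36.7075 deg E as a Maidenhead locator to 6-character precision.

KL82ie

Shift to the Maidenhead origin (180°W, 90°S): lon 216.7075, lat 112.1823.
Field (20°×10°, letters A–R): 216.7075/20 → 10 → K, 112.1823/10 → 11 → L; chars KL.
Square (2°×1°, digits 0–9): 16.7075/2 → 8, 2.1823/1 → 2; chars 82.
Subsquare (5′×2.5′, letters a–x): 0.7075/0.0833333 → 8 → i, 0.1823/0.0416667 → 4 → e; chars ie.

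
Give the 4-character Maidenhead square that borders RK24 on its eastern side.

RK34

Longitude square 2; +1 → 3.
The latitude characters are unchanged.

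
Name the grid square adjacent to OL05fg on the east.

OL05gg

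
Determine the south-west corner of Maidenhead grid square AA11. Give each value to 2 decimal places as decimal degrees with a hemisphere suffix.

89.00° S, 178.00° W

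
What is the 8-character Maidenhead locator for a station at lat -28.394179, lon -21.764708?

HG91co85

Shift to the Maidenhead origin (180°W, 90°S): lon 158.23529, lat 61.60582.
Field: 158.23529/20 → 7 → H, 61.60582/10 → 6 → G; chars HG.
Square: 18.23529/2 → 9, 1.60582/1 → 1; chars 91.
Subsquare: 0.23529/0.0833333 → 2 → c, 0.60582/0.0416667 → 14 → o; chars co.
Extended square: 0.06863/0.00833333 → 8, 0.02249/0.00416667 → 5; chars 85.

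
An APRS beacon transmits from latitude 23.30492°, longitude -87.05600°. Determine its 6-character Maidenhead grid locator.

EL63lh

Add 180° to longitude and 90° to latitude: 92.9440, 113.3049.
Field (20°×10°, letters A–R): 92.9440/20 → 4 → E, 113.3049/10 → 11 → L; chars EL.
Square (2°×1°, digits 0–9): 12.9440/2 → 6, 3.3049/1 → 3; chars 63.
Subsquare (5′×2.5′, letters a–x): 0.9440/0.0833333 → 11 → l, 0.3049/0.0416667 → 7 → h; chars lh.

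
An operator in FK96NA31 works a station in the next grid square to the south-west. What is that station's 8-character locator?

FK96na20

Longitude extended square 3; −1 → 2.
Latitude extended square 1; −1 → 0.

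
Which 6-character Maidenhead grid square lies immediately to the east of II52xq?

Longitude subsquare x = 23; +1 → 24, wraps to 0 = a, carry into square.
Longitude square 5; +1 → 6.
The latitude characters are unchanged.

II62aq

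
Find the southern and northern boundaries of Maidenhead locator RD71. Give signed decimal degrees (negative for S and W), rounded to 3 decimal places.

Field R=17, D=3: +17·20° lon, +3·10° lat → SW at lon 160°, lat -60°.
Square 7, 1: +7·2° lon, +1·1° lat → SW at lon 174°, lat -59°.
Cell spans 2° lon × 1° lat.
south -59.000, north -58.000.

-59.000, -58.000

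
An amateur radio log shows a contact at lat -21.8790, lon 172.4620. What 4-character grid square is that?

RG68

Shift to the Maidenhead origin (180°W, 90°S): lon 352.46, lat 68.12.
Field (20°×10°, letters A–R): lon ⌊352.46/20⌋ = 17 → R; lat ⌊68.12/10⌋ = 6 → G.
Square (2°×1°, digits 0–9): lon ⌊12.46/2⌋ = 6; lat ⌊8.12/1⌋ = 8.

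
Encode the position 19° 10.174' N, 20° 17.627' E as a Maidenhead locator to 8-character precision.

KK09de50

Offset from 180°W / 90°S: lon 200.29378°, lat 109.16957°.
Field: 200.29378/20 → 10 → K, 109.16957/10 → 10 → K; chars KK.
Square: 0.29378/2 → 0, 9.16957/1 → 9; chars 09.
Subsquare: 0.29378/0.0833333 → 3 → d, 0.16957/0.0416667 → 4 → e; chars de.
Extended square: 0.04378/0.00833333 → 5, 0.00290/0.00416667 → 0; chars 50.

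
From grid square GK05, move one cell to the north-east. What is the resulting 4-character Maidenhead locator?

Longitude square 0; +1 → 1.
Latitude square 5; +1 → 6.

GK16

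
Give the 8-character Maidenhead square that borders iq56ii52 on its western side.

Longitude extended square 5; −1 → 4.
The latitude characters are unchanged.

IQ56ii42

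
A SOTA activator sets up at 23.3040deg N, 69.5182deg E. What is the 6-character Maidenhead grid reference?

ML43sh

Offset from 180°W / 90°S: lon 249.5182°, lat 113.3040°.
Field (20°×10°, letters A–R): lon ⌊249.5182/20⌋ = 12 → M; lat ⌊113.3040/10⌋ = 11 → L.
Square (2°×1°, digits 0–9): lon ⌊9.5182/2⌋ = 4; lat ⌊3.3040/1⌋ = 3.
Subsquare (5′×2.5′, letters a–x): lon ⌊1.5182/0.0833333⌋ = 18 → s; lat ⌊0.3040/0.0416667⌋ = 7 → h.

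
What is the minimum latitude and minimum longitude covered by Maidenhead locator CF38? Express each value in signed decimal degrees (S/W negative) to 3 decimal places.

Field C=2, F=5: +2·20° lon, +5·10° lat → SW at lon -140°, lat -40°.
Square 3, 8: +3·2° lon, +8·1° lat → SW at lon -134°, lat -32°.
latitude -32.000, longitude -134.000.

-32.000, -134.000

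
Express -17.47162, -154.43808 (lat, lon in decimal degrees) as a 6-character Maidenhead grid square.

Offset from 180°W / 90°S: lon 25.5619°, lat 72.5284°.
Field: 25.5619/20 → 1 → B, 72.5284/10 → 7 → H; chars BH.
Square: 5.5619/2 → 2, 2.5284/1 → 2; chars 22.
Subsquare: 1.5619/0.0833333 → 18 → s, 0.5284/0.0416667 → 12 → m; chars sm.

BH22sm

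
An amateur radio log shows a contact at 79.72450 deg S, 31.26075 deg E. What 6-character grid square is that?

KB50pg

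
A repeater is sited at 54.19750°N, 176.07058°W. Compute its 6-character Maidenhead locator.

AO14xe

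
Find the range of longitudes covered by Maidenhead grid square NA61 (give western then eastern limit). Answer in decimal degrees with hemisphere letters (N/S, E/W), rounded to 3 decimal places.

92.000° E, 94.000° E

Field N=13, A=0: +13·20° lon, +0·10° lat → SW at lon 80°, lat -90°.
Square 6, 1: +6·2° lon, +1·1° lat → SW at lon 92°, lat -89°.
Cell spans 2° lon × 1° lat.
west 92.000° E, east 94.000° E.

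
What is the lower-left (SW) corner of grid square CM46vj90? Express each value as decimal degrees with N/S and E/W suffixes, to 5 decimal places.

36.37500° N, 130.17500° W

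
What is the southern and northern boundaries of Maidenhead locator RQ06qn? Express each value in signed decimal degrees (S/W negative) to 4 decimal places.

Field R=17, Q=16: +17·20° lon, +16·10° lat → SW at lon 160°, lat 70°.
Square 0, 6: +0·2° lon, +6·1° lat → SW at lon 160°, lat 76°.
Subsquare q=16, n=13: +16·0.0833333° lon, +13·0.0416667° lat → SW at lon 161.333°, lat 76.5417°.
Cell spans 0.0833333° lon × 0.0416667° lat.
south 76.5417, north 76.5833.

76.5417, 76.5833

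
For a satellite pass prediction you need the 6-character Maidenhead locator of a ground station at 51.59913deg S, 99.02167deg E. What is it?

ND98mj

Shift to the Maidenhead origin (180°W, 90°S): lon 279.0217, lat 38.4009.
Field (20°×10°, letters A–R): 279.0217/20 → 13 → N, 38.4009/10 → 3 → D; chars ND.
Square (2°×1°, digits 0–9): 19.0217/2 → 9, 8.4009/1 → 8; chars 98.
Subsquare (5′×2.5′, letters a–x): 1.0217/0.0833333 → 12 → m, 0.4009/0.0416667 → 9 → j; chars mj.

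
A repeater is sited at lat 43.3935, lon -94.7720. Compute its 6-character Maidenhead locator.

EN23oj

Offset from 180°W / 90°S: lon 85.2280°, lat 133.3935°.
Field: lon ⌊85.2280/20⌋ = 4 → E; lat ⌊133.3935/10⌋ = 13 → N.
Square: lon ⌊5.2280/2⌋ = 2; lat ⌊3.3935/1⌋ = 3.
Subsquare: lon ⌊1.2280/0.0833333⌋ = 14 → o; lat ⌊0.3935/0.0416667⌋ = 9 → j.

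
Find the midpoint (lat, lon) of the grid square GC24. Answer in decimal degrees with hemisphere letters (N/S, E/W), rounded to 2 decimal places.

65.50° S, 55.00° W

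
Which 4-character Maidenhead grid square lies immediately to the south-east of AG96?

BG05

Longitude square 9; +1 → 10, wraps to 0, carry into field.
Longitude field A = 0; +1 → 1 = B.
Latitude square 6; −1 → 5.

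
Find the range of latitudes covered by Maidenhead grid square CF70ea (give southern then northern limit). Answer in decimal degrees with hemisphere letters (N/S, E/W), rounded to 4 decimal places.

Field C=2, F=5: +2·20° lon, +5·10° lat → SW at lon -140°, lat -40°.
Square 7, 0: +7·2° lon, +0·1° lat → SW at lon -126°, lat -40°.
Subsquare e=4, a=0: +4·0.0833333° lon, +0·0.0416667° lat → SW at lon -125.667°, lat -40°.
Cell spans 0.0833333° lon × 0.0416667° lat.
south 40.0000° S, north 39.9583° S.

40.0000° S, 39.9583° S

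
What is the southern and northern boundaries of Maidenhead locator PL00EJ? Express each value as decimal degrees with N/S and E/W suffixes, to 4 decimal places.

Field P=15, L=11: +15·20° lon, +11·10° lat → SW at lon 120°, lat 20°.
Square 0, 0: +0·2° lon, +0·1° lat → SW at lon 120°, lat 20°.
Subsquare e=4, j=9: +4·0.0833333° lon, +9·0.0416667° lat → SW at lon 120.333°, lat 20.375°.
Cell spans 0.0833333° lon × 0.0416667° lat.
south 20.3750° N, north 20.4167° N.

20.3750° N, 20.4167° N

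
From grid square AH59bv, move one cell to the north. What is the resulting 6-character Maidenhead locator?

Latitude subsquare v = 21; +1 → 22 = w.
The longitude characters are unchanged.

AH59bw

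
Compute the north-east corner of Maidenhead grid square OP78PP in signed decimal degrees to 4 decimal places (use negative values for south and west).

68.6667, 115.3333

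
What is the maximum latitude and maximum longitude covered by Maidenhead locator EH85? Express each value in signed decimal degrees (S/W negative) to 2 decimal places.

-14.00, -82.00

Field E=4, H=7: +4·20° lon, +7·10° lat → SW at lon -100°, lat -20°.
Square 8, 5: +8·2° lon, +5·1° lat → SW at lon -84°, lat -15°.
Cell spans 2° lon × 1° lat. NE corner is SW corner plus one full cell.
latitude -14.00, longitude -82.00.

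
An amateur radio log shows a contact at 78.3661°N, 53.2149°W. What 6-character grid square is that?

GQ38ji

Offset from 180°W / 90°S: lon 126.7851°, lat 168.3661°.
Field (20°×10°, letters A–R): lon ⌊126.7851/20⌋ = 6 → G; lat ⌊168.3661/10⌋ = 16 → Q.
Square (2°×1°, digits 0–9): lon ⌊6.7851/2⌋ = 3; lat ⌊8.3661/1⌋ = 8.
Subsquare (5′×2.5′, letters a–x): lon ⌊0.7851/0.0833333⌋ = 9 → j; lat ⌊0.3661/0.0416667⌋ = 8 → i.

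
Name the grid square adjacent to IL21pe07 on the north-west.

Longitude extended square 0; −1 → -1, wraps to 9, carry into subsquare.
Longitude subsquare p = 15; −1 → 14 = o.
Latitude extended square 7; +1 → 8.

IL21oe98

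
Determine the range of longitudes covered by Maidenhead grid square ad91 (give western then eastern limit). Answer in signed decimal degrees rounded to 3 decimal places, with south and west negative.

Field A=0, D=3: +0·20° lon, +3·10° lat → SW at lon -180°, lat -60°.
Square 9, 1: +9·2° lon, +1·1° lat → SW at lon -162°, lat -59°.
Cell spans 2° lon × 1° lat.
west -162.000, east -160.000.

-162.000, -160.000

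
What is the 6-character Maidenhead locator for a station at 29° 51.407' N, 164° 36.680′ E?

RL29hu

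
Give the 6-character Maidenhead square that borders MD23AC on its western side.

Longitude subsquare a = 0; −1 → -1, wraps to 23 = x, carry into square.
Longitude square 2; −1 → 1.
The latitude characters are unchanged.

MD13xc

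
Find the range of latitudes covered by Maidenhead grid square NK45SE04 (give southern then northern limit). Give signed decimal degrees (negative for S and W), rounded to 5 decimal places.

15.18333, 15.18750

Field N=13, K=10: +13·20° lon, +10·10° lat → SW at lon 80°, lat 10°.
Square 4, 5: +4·2° lon, +5·1° lat → SW at lon 88°, lat 15°.
Subsquare s=18, e=4: +18·0.0833333° lon, +4·0.0416667° lat → SW at lon 89.5°, lat 15.1667°.
Extended square 0, 4: +0·0.00833333° lon, +4·0.00416667° lat → SW at lon 89.5°, lat 15.1833°.
Cell spans 0.00833333° lon × 0.00416667° lat.
south 15.18333, north 15.18750.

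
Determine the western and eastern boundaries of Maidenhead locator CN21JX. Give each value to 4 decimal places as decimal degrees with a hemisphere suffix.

135.2500° W, 135.1667° W

Field C=2, N=13: +2·20° lon, +13·10° lat → SW at lon -140°, lat 40°.
Square 2, 1: +2·2° lon, +1·1° lat → SW at lon -136°, lat 41°.
Subsquare j=9, x=23: +9·0.0833333° lon, +23·0.0416667° lat → SW at lon -135.25°, lat 41.9583°.
Cell spans 0.0833333° lon × 0.0416667° lat.
west 135.2500° W, east 135.1667° W.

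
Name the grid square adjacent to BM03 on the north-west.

AM94

Longitude square 0; −1 → -1, wraps to 9, carry into field.
Longitude field B = 1; −1 → 0 = A.
Latitude square 3; +1 → 4.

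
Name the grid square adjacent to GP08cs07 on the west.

GP08bs97

Longitude extended square 0; −1 → -1, wraps to 9, carry into subsquare.
Longitude subsquare c = 2; −1 → 1 = b.
The latitude characters are unchanged.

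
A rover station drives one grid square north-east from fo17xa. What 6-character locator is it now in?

FO27ab

Longitude subsquare x = 23; +1 → 24, wraps to 0 = a, carry into square.
Longitude square 1; +1 → 2.
Latitude subsquare a = 0; +1 → 1 = b.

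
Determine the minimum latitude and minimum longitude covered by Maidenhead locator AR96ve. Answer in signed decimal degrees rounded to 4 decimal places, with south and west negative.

Field A=0, R=17: +0·20° lon, +17·10° lat → SW at lon -180°, lat 80°.
Square 9, 6: +9·2° lon, +6·1° lat → SW at lon -162°, lat 86°.
Subsquare v=21, e=4: +21·0.0833333° lon, +4·0.0416667° lat → SW at lon -160.25°, lat 86.1667°.
latitude 86.1667, longitude -160.2500.

86.1667, -160.2500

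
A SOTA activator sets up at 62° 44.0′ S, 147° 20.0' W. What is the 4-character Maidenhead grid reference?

BC67

Add 180° to longitude and 90° to latitude: 32.67, 27.27.
Field (20°×10°, letters A–R): 32.67/20 → 1 → B, 27.27/10 → 2 → C; chars BC.
Square (2°×1°, digits 0–9): 12.67/2 → 6, 7.27/1 → 7; chars 67.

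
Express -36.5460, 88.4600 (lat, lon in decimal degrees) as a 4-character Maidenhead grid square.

Shift to the Maidenhead origin (180°W, 90°S): lon 268.46, lat 53.45.
Field: lon ⌊268.46/20⌋ = 13 → N; lat ⌊53.45/10⌋ = 5 → F.
Square: lon ⌊8.46/2⌋ = 4; lat ⌊3.45/1⌋ = 3.

NF43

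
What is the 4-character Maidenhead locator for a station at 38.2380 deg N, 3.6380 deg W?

Shift to the Maidenhead origin (180°W, 90°S): lon 176.36, lat 128.24.
Field: 176.36/20 → 8 → I, 128.24/10 → 12 → M; chars IM.
Square: 16.36/2 → 8, 8.24/1 → 8; chars 88.

IM88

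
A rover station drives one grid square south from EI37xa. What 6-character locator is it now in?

EI36xx

Latitude subsquare a = 0; −1 → -1, wraps to 23 = x, carry into square.
Latitude square 7; −1 → 6.
The longitude characters are unchanged.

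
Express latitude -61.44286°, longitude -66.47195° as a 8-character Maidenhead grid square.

Offset from 180°W / 90°S: lon 113.52805°, lat 28.55714°.
Field: lon ⌊113.52805/20⌋ = 5 → F; lat ⌊28.55714/10⌋ = 2 → C.
Square: lon ⌊13.52805/2⌋ = 6; lat ⌊8.55714/1⌋ = 8.
Subsquare: lon ⌊1.52805/0.0833333⌋ = 18 → s; lat ⌊0.55714/0.0416667⌋ = 13 → n.
Extended square: lon ⌊0.02805/0.00833333⌋ = 3; lat ⌊0.01547/0.00416667⌋ = 3.

FC68sn33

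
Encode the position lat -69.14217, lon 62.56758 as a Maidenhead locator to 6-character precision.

MC10gu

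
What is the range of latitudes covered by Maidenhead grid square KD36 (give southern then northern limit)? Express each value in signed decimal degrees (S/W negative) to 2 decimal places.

-54.00, -53.00

Field K=10, D=3: +10·20° lon, +3·10° lat → SW at lon 20°, lat -60°.
Square 3, 6: +3·2° lon, +6·1° lat → SW at lon 26°, lat -54°.
Cell spans 2° lon × 1° lat.
south -54.00, north -53.00.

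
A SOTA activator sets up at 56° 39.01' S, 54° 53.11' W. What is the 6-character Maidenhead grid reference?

GD23ni

Offset from 180°W / 90°S: lon 125.1148°, lat 33.3498°.
Field (20°×10°, letters A–R): lon ⌊125.1148/20⌋ = 6 → G; lat ⌊33.3498/10⌋ = 3 → D.
Square (2°×1°, digits 0–9): lon ⌊5.1148/2⌋ = 2; lat ⌊3.3498/1⌋ = 3.
Subsquare (5′×2.5′, letters a–x): lon ⌊1.1148/0.0833333⌋ = 13 → n; lat ⌊0.3498/0.0416667⌋ = 8 → i.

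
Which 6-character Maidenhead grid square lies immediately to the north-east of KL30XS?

KL40at

Longitude subsquare x = 23; +1 → 24, wraps to 0 = a, carry into square.
Longitude square 3; +1 → 4.
Latitude subsquare s = 18; +1 → 19 = t.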